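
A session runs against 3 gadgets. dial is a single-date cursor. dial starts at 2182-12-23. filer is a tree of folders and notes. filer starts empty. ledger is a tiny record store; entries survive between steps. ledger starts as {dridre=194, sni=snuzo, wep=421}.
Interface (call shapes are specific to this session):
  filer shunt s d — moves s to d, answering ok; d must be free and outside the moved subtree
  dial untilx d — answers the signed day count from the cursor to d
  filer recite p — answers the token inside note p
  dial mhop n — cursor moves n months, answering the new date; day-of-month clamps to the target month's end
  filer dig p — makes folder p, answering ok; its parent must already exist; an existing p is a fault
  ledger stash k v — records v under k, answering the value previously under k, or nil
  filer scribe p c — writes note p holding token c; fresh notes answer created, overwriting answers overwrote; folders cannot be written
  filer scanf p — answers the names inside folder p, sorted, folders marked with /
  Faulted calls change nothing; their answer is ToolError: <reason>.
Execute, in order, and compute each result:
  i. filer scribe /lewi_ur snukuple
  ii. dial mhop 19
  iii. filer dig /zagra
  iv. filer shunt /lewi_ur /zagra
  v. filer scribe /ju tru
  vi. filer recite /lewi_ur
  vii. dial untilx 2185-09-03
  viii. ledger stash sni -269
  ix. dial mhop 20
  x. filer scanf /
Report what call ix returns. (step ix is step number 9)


Step: filer scribe[p: /lewi_ur; c: snukuple]
Result: created
Step: dial mhop[n: 19]
Result: 2184-07-23
Step: filer dig[p: /zagra]
Result: ok
Step: filer shunt[s: /lewi_ur; d: /zagra]
Result: ToolError: exists
Step: filer scribe[p: /ju; c: tru]
Result: created
Step: filer recite[p: /lewi_ur]
Result: snukuple
Step: dial untilx[d: 2185-09-03]
Result: 407
Step: ledger stash[k: sni; v: -269]
Result: snuzo
Step: dial mhop[n: 20]
Result: 2186-03-23
Step: filer scanf[p: /]
Result: [ju, lewi_ur, zagra/]

Answer: 2186-03-23


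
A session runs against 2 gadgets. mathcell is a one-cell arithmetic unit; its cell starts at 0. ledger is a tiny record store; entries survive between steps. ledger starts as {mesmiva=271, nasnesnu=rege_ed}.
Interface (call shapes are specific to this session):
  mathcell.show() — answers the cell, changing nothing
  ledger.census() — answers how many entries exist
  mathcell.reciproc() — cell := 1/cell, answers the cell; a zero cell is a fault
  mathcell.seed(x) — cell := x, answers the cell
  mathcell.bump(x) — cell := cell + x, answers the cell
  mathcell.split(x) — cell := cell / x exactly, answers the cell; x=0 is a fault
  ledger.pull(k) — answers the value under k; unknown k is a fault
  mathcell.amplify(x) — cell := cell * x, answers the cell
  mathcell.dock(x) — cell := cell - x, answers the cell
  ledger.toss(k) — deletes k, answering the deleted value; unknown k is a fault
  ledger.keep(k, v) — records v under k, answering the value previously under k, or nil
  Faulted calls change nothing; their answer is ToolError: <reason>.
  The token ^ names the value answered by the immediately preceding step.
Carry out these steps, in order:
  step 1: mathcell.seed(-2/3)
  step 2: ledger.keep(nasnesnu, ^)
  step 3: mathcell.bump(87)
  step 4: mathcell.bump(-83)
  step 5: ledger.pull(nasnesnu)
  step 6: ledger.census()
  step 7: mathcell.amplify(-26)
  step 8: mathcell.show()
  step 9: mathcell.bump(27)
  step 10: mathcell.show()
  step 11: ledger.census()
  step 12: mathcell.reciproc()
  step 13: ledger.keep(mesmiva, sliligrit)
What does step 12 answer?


Answer: -3/179

Derivation:
>>> mathcell.seed x: -2/3
= -2/3
>>> ledger.keep k: nasnesnu v: ^
= rege_ed
>>> mathcell.bump x: 87
= 259/3
>>> mathcell.bump x: -83
= 10/3
>>> ledger.pull k: nasnesnu
= -2/3
>>> ledger.census
= 2
>>> mathcell.amplify x: -26
= -260/3
>>> mathcell.show
= -260/3
>>> mathcell.bump x: 27
= -179/3
>>> mathcell.show
= -179/3
>>> ledger.census
= 2
>>> mathcell.reciproc
= -3/179
>>> ledger.keep k: mesmiva v: sliligrit
= 271


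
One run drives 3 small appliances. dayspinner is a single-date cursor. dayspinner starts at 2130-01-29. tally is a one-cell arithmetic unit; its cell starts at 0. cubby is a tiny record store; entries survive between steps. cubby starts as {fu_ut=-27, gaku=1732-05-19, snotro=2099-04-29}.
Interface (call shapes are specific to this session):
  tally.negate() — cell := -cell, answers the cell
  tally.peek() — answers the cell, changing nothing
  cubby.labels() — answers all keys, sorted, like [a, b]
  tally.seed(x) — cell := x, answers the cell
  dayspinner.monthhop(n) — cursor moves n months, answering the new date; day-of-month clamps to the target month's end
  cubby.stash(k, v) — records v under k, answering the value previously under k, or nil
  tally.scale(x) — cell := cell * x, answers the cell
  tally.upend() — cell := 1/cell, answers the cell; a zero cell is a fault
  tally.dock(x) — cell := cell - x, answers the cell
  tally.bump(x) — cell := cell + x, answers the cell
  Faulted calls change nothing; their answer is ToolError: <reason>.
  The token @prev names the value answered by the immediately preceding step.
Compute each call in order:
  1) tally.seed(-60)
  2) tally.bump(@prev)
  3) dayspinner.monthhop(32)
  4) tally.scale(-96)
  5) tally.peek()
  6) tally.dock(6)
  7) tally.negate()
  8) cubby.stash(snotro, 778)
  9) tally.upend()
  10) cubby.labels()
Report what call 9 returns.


Answer: -1/11514

Derivation:
[in] tally.seed x=-60
= -60
[in] tally.bump x=@prev
= -120
[in] dayspinner.monthhop n=32
= 2132-09-29
[in] tally.scale x=-96
= 11520
[in] tally.peek
= 11520
[in] tally.dock x=6
= 11514
[in] tally.negate
= -11514
[in] cubby.stash k=snotro v=778
= 2099-04-29
[in] tally.upend
= -1/11514
[in] cubby.labels
= [fu_ut, gaku, snotro]


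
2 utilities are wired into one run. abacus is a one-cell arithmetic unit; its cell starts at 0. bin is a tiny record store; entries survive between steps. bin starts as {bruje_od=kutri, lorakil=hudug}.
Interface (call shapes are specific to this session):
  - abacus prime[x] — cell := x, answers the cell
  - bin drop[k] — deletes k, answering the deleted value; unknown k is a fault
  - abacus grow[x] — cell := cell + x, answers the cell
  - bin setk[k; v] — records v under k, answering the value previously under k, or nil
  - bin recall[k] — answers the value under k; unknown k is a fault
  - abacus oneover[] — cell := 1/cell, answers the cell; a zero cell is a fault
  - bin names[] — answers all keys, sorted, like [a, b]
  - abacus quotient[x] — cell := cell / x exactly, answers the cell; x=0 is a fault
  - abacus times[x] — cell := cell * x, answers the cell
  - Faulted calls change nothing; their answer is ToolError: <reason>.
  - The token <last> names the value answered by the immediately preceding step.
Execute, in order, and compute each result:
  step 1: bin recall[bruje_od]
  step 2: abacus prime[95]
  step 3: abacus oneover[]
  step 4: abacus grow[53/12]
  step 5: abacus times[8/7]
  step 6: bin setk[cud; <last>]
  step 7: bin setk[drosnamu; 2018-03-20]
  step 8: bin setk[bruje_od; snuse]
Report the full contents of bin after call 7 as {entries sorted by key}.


# 1. bin recall(k→bruje_od) => kutri
# 2. abacus prime(x→95) => 95
# 3. abacus oneover() => 1/95
# 4. abacus grow(x→53/12) => 5047/1140
# 5. abacus times(x→8/7) => 1442/285
# 6. bin setk(k→cud, v→<last>) => nil
# 7. bin setk(k→drosnamu, v→2018-03-20) => nil
# 8. bin setk(k→bruje_od, v→snuse) => kutri

Answer: {bruje_od=kutri, cud=1442/285, drosnamu=2018-03-20, lorakil=hudug}


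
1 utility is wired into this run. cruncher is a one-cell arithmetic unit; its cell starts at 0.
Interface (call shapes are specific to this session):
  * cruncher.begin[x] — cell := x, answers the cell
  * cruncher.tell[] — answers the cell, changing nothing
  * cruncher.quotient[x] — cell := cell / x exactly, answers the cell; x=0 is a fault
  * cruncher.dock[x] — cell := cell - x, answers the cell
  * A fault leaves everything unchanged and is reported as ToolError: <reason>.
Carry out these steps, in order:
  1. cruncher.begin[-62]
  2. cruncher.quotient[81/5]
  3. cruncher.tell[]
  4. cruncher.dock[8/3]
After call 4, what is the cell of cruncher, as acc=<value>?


Answer: acc=-526/81

Derivation:
Act: cruncher.begin[x→-62]
Obs: -62
Act: cruncher.quotient[x→81/5]
Obs: -310/81
Act: cruncher.tell[]
Obs: -310/81
Act: cruncher.dock[x→8/3]
Obs: -526/81


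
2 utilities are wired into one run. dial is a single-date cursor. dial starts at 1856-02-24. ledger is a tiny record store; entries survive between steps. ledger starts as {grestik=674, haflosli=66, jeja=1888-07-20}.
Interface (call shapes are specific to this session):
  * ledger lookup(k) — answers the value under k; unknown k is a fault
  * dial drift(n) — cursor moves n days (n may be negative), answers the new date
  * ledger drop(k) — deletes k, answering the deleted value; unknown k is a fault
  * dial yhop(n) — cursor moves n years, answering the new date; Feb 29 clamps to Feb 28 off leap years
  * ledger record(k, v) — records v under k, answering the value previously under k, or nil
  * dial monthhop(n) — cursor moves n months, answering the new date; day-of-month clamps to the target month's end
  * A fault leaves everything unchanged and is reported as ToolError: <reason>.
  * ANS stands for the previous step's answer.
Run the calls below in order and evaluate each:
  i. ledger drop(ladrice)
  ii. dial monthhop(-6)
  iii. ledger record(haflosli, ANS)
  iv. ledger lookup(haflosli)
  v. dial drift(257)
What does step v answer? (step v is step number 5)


Answer: 1856-05-07

Derivation:
·→ ledger drop(k=ladrice)
·← ToolError: no such key ladrice
·→ dial monthhop(n=-6)
·← 1855-08-24
·→ ledger record(k=haflosli, v=ANS)
·← 66
·→ ledger lookup(k=haflosli)
·← 1855-08-24
·→ dial drift(n=257)
·← 1856-05-07


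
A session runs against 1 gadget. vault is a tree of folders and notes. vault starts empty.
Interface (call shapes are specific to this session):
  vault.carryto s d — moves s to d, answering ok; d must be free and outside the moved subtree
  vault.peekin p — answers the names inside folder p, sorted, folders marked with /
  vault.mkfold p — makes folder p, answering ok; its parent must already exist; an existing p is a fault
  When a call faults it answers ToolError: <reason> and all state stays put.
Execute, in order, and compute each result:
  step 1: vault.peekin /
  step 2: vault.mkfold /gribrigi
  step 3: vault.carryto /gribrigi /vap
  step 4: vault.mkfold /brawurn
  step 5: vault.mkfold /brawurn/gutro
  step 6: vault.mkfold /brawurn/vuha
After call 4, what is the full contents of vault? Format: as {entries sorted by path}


I use peekin with p=/, yielding [].
Calling mkfold with p=/gribrigi, and get ok.
Then carryto with s=/gribrigi, d=/vap, → ok.
Invoking mkfold with p=/brawurn: ok.
Next I call mkfold with p=/brawurn/gutro, and observe ok.
Next I call mkfold with p=/brawurn/vuha, yielding ok.

Answer: {brawurn/, vap/}


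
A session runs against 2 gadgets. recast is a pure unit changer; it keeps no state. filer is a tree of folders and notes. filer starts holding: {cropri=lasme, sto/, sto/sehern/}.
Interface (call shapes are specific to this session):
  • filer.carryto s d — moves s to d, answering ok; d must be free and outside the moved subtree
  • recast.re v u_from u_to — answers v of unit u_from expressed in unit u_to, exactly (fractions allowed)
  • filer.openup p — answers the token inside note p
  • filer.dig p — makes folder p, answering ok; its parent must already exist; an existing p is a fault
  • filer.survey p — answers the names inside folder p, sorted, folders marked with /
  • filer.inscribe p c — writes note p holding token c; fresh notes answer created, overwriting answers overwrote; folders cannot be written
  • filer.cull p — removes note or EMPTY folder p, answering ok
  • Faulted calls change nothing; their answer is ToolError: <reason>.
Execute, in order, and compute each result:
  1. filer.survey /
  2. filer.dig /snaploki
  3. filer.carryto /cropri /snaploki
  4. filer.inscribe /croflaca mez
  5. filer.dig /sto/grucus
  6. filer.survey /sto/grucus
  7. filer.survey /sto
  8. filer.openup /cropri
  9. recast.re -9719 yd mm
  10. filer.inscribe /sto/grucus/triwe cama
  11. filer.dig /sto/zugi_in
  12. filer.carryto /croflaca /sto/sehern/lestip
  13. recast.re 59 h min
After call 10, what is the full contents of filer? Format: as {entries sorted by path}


Answer: {croflaca=mez, cropri=lasme, snaploki/, sto/, sto/grucus/, sto/grucus/triwe=cama, sto/sehern/}

Derivation:
·→ filer.survey(/)
·← [cropri, sto/]
·→ filer.dig(/snaploki)
·← ok
·→ filer.carryto(/cropri, /snaploki)
·← ToolError: exists
·→ filer.inscribe(/croflaca, mez)
·← created
·→ filer.dig(/sto/grucus)
·← ok
·→ filer.survey(/sto/grucus)
·← []
·→ filer.survey(/sto)
·← [grucus/, sehern/]
·→ filer.openup(/cropri)
·← lasme
·→ recast.re(-9719, yd, mm)
·← -44435268/5
·→ filer.inscribe(/sto/grucus/triwe, cama)
·← created
·→ filer.dig(/sto/zugi_in)
·← ok
·→ filer.carryto(/croflaca, /sto/sehern/lestip)
·← ok
·→ recast.re(59, h, min)
·← 3540


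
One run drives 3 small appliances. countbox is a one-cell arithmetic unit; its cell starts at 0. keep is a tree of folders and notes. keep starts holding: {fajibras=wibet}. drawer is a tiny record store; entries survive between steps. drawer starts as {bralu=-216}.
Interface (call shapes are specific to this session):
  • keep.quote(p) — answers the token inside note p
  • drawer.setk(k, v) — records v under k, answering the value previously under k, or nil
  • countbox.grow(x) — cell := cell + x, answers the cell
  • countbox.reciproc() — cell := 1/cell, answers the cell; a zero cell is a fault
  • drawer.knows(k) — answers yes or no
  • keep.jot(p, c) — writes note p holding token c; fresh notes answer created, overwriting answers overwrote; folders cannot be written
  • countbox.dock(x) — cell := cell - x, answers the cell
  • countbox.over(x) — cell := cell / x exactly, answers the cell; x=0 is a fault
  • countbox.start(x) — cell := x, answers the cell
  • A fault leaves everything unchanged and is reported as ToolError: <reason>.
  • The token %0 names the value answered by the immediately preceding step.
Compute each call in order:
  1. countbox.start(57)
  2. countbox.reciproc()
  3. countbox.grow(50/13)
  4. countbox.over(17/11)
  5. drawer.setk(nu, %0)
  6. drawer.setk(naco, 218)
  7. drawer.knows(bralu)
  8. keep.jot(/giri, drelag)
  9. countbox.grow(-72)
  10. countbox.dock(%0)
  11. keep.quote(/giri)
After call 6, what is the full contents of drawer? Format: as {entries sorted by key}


// countbox.start(x='57') -> 57
// countbox.reciproc() -> 1/57
// countbox.grow(x='50/13') -> 2863/741
// countbox.over(x='17/11') -> 31493/12597
// drawer.setk(k='nu', v='%0') -> nil
// drawer.setk(k='naco', v='218') -> nil
// drawer.knows(k='bralu') -> yes
// keep.jot(p='/giri', c='drelag') -> created
// countbox.grow(x='-72') -> -875491/12597
// countbox.dock(x='%0') -> 0
// keep.quote(p='/giri') -> drelag

Answer: {bralu=-216, naco=218, nu=31493/12597}


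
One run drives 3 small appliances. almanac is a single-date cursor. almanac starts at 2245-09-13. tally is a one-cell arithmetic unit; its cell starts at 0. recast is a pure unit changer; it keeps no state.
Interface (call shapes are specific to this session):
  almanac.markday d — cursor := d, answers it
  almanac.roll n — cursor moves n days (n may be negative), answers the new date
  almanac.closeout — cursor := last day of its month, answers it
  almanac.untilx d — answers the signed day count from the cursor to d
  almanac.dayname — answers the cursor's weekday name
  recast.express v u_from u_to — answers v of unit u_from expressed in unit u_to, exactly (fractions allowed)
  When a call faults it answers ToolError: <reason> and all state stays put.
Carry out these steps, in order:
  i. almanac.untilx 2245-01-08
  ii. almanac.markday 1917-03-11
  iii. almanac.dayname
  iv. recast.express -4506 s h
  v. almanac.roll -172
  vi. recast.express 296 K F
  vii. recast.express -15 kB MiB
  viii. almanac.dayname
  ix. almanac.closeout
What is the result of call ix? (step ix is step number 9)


Act: untilx[d→2245-01-08]
Obs: -248
Act: markday[d→1917-03-11]
Obs: 1917-03-11
Act: dayname[]
Obs: Sunday
Act: express[v→-4506; u_from→s; u_to→h]
Obs: -751/600
Act: roll[n→-172]
Obs: 1916-09-20
Act: express[v→296; u_from→K; u_to→F]
Obs: 7313/100
Act: express[v→-15; u_from→kB; u_to→MiB]
Obs: -1875/131072
Act: dayname[]
Obs: Wednesday
Act: closeout[]
Obs: 1916-09-30

Answer: 1916-09-30


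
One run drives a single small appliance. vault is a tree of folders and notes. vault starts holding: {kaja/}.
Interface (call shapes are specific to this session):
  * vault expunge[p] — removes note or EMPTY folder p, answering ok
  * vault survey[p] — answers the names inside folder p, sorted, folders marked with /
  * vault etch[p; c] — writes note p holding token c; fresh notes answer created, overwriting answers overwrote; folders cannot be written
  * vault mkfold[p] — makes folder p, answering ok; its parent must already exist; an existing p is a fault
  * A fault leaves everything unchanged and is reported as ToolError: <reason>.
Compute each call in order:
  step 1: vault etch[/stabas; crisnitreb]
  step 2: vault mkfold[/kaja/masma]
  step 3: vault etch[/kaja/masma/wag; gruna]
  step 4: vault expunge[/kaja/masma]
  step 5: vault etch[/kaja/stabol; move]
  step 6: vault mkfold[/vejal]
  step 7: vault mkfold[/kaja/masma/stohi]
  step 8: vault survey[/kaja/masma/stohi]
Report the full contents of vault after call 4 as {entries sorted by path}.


Answer: {kaja/, kaja/masma/, kaja/masma/wag=gruna, stabas=crisnitreb}

Derivation:
~$ vault etch p='/stabas' c='crisnitreb'
:: created
~$ vault mkfold p='/kaja/masma'
:: ok
~$ vault etch p='/kaja/masma/wag' c='gruna'
:: created
~$ vault expunge p='/kaja/masma'
:: ToolError: not empty
~$ vault etch p='/kaja/stabol' c='move'
:: created
~$ vault mkfold p='/vejal'
:: ok
~$ vault mkfold p='/kaja/masma/stohi'
:: ok
~$ vault survey p='/kaja/masma/stohi'
:: []


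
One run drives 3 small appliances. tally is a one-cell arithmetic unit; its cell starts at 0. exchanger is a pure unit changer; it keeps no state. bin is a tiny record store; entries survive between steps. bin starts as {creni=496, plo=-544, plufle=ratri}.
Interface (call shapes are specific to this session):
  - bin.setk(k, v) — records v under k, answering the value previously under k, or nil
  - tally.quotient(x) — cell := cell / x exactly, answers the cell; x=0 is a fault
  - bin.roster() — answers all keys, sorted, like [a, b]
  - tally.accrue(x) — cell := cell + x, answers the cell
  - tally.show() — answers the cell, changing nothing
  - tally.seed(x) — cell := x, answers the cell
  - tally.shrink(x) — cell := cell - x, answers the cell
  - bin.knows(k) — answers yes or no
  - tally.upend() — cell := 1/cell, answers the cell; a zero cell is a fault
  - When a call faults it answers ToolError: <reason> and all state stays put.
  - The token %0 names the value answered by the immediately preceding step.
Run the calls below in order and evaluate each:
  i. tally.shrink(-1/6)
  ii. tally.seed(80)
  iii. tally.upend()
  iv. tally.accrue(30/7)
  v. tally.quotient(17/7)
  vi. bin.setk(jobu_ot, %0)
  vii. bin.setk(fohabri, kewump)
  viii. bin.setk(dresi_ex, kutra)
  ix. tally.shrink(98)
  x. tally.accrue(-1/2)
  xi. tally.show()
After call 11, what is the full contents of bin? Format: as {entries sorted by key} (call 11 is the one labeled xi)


Answer: {creni=496, dresi_ex=kutra, fohabri=kewump, jobu_ot=2407/1360, plo=-544, plufle=ratri}

Derivation:
-> tally.shrink(-1/6)
<- 1/6
-> tally.seed(80)
<- 80
-> tally.upend()
<- 1/80
-> tally.accrue(30/7)
<- 2407/560
-> tally.quotient(17/7)
<- 2407/1360
-> bin.setk(jobu_ot, %0)
<- nil
-> bin.setk(fohabri, kewump)
<- nil
-> bin.setk(dresi_ex, kutra)
<- nil
-> tally.shrink(98)
<- -130873/1360
-> tally.accrue(-1/2)
<- -131553/1360
-> tally.show()
<- -131553/1360


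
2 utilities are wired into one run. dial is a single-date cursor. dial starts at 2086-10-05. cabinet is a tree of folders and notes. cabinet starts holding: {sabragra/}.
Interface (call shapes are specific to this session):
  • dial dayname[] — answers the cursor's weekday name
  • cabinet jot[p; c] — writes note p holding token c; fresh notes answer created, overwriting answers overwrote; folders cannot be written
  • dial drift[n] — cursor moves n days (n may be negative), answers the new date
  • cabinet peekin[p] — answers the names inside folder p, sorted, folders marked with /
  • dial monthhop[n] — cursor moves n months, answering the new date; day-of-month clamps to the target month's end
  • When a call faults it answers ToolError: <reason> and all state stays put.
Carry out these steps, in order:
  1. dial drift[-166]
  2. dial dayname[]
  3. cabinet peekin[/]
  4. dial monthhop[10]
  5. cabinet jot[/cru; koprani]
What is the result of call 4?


Answer: 2087-02-22

Derivation:
Do: dial drift[n: -166]
See: 2086-04-22
Do: dial dayname[]
See: Monday
Do: cabinet peekin[p: /]
See: [sabragra/]
Do: dial monthhop[n: 10]
See: 2087-02-22
Do: cabinet jot[p: /cru; c: koprani]
See: created


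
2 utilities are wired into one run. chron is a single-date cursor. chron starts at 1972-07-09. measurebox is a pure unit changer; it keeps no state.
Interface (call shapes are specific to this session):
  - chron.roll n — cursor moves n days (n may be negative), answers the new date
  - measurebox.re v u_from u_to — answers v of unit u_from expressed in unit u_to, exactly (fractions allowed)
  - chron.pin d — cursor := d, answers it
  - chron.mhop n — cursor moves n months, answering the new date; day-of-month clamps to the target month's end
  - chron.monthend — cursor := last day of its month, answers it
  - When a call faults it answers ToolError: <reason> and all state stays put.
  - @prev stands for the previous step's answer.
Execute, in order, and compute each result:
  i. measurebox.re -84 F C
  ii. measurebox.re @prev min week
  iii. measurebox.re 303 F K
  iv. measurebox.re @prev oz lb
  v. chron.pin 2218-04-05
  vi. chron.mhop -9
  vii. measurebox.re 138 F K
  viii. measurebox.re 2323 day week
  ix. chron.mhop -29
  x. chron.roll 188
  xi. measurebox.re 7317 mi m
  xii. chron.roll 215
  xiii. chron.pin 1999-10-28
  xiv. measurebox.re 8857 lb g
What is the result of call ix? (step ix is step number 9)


# measurebox.re(v: -84, u_from: F, u_to: C) : -580/9
# measurebox.re(v: @prev, u_from: min, u_to: week) : -29/4536
# measurebox.re(v: 303, u_from: F, u_to: K) : 76267/180
# measurebox.re(v: @prev, u_from: oz, u_to: lb) : 76267/2880
# chron.pin(d: 2218-04-05) : 2218-04-05
# chron.mhop(n: -9) : 2217-07-05
# measurebox.re(v: 138, u_from: F, u_to: K) : 59767/180
# measurebox.re(v: 2323, u_from: day, u_to: week) : 2323/7
# chron.mhop(n: -29) : 2215-02-05
# chron.roll(n: 188) : 2215-08-12
# measurebox.re(v: 7317, u_from: mi, u_to: m) : 1471946256/125
# chron.roll(n: 215) : 2216-03-14
# chron.pin(d: 1999-10-28) : 1999-10-28
# measurebox.re(v: 8857, u_from: lb, u_to: g) : 401746762109/100000

Answer: 2215-02-05


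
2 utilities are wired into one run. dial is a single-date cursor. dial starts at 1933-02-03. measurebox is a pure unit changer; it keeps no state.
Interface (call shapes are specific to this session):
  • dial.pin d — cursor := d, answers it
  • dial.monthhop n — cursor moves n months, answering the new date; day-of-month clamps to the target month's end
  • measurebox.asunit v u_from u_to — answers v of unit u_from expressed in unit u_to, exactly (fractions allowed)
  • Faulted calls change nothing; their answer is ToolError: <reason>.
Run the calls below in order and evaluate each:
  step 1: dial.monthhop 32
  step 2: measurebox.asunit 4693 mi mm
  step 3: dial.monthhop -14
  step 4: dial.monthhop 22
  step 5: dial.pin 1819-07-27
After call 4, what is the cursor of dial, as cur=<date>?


Answer: cur=1936-06-03

Derivation:
→ dial.monthhop(n→32)
← 1935-10-03
→ measurebox.asunit(v→4693, u_from→mi, u_to→mm)
← 7552651392
→ dial.monthhop(n→-14)
← 1934-08-03
→ dial.monthhop(n→22)
← 1936-06-03
→ dial.pin(d→1819-07-27)
← 1819-07-27


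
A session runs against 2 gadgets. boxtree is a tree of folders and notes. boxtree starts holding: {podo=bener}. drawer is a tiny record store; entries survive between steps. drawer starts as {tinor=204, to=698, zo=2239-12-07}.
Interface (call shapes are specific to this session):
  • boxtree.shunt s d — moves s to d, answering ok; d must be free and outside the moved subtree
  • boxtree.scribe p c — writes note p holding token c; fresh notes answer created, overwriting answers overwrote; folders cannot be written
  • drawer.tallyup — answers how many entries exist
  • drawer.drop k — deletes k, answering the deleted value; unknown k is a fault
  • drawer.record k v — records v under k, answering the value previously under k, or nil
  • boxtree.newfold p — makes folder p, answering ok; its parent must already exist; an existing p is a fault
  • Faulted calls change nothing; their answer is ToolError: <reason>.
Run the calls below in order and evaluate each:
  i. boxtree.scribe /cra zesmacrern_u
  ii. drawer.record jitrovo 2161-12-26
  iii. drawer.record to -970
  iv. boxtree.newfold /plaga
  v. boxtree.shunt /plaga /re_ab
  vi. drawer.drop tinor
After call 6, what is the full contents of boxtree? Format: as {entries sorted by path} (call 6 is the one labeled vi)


Answer: {cra=zesmacrern_u, podo=bener, re_ab/}

Derivation:
→ boxtree.scribe(p='/cra', c='zesmacrern_u')
← created
→ drawer.record(k='jitrovo', v='2161-12-26')
← nil
→ drawer.record(k='to', v='-970')
← 698
→ boxtree.newfold(p='/plaga')
← ok
→ boxtree.shunt(s='/plaga', d='/re_ab')
← ok
→ drawer.drop(k='tinor')
← 204


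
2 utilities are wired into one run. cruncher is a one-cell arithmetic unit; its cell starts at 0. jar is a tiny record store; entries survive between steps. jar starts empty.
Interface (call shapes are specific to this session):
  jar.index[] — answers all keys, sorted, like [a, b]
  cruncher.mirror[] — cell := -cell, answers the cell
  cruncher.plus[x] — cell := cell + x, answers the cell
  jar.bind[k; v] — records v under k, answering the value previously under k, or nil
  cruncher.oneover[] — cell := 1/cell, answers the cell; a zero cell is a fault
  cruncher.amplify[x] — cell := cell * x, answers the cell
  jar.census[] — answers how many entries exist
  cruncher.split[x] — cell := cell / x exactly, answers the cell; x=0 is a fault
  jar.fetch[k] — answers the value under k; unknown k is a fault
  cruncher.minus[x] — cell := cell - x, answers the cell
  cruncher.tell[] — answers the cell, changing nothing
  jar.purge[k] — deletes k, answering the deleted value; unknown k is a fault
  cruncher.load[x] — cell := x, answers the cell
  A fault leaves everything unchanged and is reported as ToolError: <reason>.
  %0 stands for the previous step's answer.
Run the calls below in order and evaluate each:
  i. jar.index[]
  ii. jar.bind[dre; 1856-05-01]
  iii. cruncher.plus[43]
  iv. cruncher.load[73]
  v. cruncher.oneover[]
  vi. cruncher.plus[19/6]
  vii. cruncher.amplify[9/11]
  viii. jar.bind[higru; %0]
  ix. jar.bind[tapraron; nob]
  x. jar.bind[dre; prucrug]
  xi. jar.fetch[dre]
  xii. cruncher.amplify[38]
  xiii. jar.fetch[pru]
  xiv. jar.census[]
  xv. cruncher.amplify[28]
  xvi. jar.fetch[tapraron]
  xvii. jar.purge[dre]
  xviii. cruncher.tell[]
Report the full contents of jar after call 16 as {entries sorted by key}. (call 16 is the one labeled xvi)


Answer: {dre=prucrug, higru=4179/1606, tapraron=nob}

Derivation:
>>> index
  []
>>> bind k=dre v=1856-05-01
  nil
>>> plus x=43
  43
>>> load x=73
  73
>>> oneover
  1/73
>>> plus x=19/6
  1393/438
>>> amplify x=9/11
  4179/1606
>>> bind k=higru v=%0
  nil
>>> bind k=tapraron v=nob
  nil
>>> bind k=dre v=prucrug
  1856-05-01
>>> fetch k=dre
  prucrug
>>> amplify x=38
  79401/803
>>> fetch k=pru
  ToolError: no such key pru
>>> census
  3
>>> amplify x=28
  2223228/803
>>> fetch k=tapraron
  nob
>>> purge k=dre
  prucrug
>>> tell
  2223228/803


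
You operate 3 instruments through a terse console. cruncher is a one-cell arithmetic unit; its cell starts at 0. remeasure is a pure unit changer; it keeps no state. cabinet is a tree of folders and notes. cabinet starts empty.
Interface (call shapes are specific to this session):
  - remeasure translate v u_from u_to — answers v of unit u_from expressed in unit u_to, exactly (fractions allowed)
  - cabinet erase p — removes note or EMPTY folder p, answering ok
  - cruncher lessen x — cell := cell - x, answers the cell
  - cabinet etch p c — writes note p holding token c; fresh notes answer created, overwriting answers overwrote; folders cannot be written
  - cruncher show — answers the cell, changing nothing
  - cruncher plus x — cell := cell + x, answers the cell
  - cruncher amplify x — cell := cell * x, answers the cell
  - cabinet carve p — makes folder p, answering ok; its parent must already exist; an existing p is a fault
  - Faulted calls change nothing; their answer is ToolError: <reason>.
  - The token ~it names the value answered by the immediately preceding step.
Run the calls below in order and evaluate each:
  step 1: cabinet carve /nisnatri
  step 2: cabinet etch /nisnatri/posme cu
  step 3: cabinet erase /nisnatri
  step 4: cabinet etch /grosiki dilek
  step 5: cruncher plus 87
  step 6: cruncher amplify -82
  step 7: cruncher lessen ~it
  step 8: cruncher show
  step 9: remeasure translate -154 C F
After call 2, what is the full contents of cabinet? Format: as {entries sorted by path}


I call cabinet carve using p: /nisnatri, — result: ok.
Calling cabinet etch using p: /nisnatri/posme, c: cu, which returns created.
I call cabinet erase using p: /nisnatri, which returns ToolError: not empty.
I run cabinet etch using p: /grosiki, c: dilek, → created.
Next I call cruncher plus using x: 87, → 87.
Invoking cruncher amplify using x: -82, and get -7134.
I use cruncher lessen using x: ~it, and observe 0.
Now I run cruncher show, giving 0.
Using remeasure translate using v: -154, u_from: C, u_to: F, yielding -1226/5.

Answer: {nisnatri/, nisnatri/posme=cu}


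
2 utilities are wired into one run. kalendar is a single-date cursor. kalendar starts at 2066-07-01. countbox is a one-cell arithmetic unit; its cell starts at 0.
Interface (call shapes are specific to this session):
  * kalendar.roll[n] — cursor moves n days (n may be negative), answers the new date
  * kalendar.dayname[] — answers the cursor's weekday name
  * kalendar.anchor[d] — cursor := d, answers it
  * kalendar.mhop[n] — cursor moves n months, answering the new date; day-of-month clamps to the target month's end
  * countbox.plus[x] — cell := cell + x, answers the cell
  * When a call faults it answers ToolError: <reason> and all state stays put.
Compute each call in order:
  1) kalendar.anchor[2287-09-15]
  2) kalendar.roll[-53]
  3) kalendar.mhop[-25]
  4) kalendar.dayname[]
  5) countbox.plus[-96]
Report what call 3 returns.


·→ kalendar.anchor(2287-09-15)
·← 2287-09-15
·→ kalendar.roll(-53)
·← 2287-07-24
·→ kalendar.mhop(-25)
·← 2285-06-24
·→ kalendar.dayname()
·← Wednesday
·→ countbox.plus(-96)
·← -96

Answer: 2285-06-24


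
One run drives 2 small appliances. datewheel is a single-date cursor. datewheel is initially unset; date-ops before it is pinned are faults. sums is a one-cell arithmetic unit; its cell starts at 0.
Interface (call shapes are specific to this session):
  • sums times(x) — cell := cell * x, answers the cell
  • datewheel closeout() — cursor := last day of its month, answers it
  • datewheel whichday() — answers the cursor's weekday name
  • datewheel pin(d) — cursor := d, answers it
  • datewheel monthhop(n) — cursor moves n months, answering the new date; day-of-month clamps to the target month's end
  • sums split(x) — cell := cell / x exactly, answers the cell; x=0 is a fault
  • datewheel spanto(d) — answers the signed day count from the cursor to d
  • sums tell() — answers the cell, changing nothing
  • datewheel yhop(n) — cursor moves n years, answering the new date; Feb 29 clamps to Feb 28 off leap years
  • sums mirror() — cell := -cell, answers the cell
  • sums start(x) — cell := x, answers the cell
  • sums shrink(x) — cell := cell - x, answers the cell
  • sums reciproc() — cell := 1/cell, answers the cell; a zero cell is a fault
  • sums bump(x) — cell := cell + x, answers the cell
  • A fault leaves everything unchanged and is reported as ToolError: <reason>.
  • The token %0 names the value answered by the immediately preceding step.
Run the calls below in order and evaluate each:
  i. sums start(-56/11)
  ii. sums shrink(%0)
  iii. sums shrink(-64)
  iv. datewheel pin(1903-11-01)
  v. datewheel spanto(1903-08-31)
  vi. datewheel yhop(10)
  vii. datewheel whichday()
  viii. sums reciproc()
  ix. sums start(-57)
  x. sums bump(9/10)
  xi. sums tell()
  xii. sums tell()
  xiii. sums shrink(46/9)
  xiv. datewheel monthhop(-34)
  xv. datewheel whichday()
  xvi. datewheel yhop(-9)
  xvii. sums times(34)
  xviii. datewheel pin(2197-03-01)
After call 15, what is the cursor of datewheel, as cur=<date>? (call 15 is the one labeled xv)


==> sums start(-56/11)
<== -56/11
==> sums shrink(%0)
<== 0
==> sums shrink(-64)
<== 64
==> datewheel pin(1903-11-01)
<== 1903-11-01
==> datewheel spanto(1903-08-31)
<== -62
==> datewheel yhop(10)
<== 1913-11-01
==> datewheel whichday()
<== Saturday
==> sums reciproc()
<== 1/64
==> sums start(-57)
<== -57
==> sums bump(9/10)
<== -561/10
==> sums tell()
<== -561/10
==> sums tell()
<== -561/10
==> sums shrink(46/9)
<== -5509/90
==> datewheel monthhop(-34)
<== 1911-01-01
==> datewheel whichday()
<== Sunday
==> datewheel yhop(-9)
<== 1902-01-01
==> sums times(34)
<== -93653/45
==> datewheel pin(2197-03-01)
<== 2197-03-01

Answer: cur=1911-01-01


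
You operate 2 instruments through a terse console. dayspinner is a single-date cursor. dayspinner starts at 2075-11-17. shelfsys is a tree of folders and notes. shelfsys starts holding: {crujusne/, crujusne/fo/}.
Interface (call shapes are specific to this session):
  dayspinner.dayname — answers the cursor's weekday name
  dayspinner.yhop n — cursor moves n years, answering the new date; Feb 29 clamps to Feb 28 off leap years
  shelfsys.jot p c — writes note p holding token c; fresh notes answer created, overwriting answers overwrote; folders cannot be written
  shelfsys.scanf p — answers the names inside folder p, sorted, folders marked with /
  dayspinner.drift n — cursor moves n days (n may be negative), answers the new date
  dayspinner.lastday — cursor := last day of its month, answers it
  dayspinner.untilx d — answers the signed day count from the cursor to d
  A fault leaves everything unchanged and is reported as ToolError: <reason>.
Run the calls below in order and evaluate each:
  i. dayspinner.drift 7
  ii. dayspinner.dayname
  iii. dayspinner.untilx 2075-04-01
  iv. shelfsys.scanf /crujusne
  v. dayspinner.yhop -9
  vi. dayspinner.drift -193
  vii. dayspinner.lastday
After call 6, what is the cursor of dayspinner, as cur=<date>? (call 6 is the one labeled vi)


Answer: cur=2066-05-15

Derivation:
→ drift(n='7')
← 2075-11-24
→ dayname()
← Sunday
→ untilx(d='2075-04-01')
← -237
→ scanf(p='/crujusne')
← [fo/]
→ yhop(n='-9')
← 2066-11-24
→ drift(n='-193')
← 2066-05-15
→ lastday()
← 2066-05-31


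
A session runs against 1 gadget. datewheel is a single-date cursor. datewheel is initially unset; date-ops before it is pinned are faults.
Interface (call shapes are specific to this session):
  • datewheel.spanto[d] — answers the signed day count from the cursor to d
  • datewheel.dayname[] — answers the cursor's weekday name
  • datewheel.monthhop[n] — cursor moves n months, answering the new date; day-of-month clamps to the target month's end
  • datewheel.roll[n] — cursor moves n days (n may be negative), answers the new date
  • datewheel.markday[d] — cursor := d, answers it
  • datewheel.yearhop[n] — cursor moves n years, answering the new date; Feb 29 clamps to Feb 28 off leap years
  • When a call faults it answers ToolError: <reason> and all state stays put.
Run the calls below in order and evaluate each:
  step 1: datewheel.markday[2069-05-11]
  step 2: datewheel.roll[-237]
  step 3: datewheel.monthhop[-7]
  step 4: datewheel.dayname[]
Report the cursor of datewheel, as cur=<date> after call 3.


Answer: cur=2068-02-16

Derivation:
CALL datewheel.markday[d: 2069-05-11]
RET  2069-05-11
CALL datewheel.roll[n: -237]
RET  2068-09-16
CALL datewheel.monthhop[n: -7]
RET  2068-02-16
CALL datewheel.dayname[]
RET  Thursday


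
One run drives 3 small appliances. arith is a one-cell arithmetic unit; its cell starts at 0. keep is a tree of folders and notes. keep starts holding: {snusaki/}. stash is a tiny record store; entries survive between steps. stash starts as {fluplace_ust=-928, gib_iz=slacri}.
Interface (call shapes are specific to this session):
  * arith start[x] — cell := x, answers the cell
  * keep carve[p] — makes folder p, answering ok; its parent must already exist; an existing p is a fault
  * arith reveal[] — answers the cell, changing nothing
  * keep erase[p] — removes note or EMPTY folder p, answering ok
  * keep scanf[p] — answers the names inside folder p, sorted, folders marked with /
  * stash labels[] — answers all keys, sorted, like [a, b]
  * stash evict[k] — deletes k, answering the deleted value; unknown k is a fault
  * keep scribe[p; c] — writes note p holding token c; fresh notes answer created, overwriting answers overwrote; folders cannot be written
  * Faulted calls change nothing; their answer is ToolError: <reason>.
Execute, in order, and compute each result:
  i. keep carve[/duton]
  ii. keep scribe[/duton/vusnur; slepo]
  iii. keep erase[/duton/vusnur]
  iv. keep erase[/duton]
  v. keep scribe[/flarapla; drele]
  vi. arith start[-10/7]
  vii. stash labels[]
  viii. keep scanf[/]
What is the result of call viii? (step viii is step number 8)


-- keep carve(p='/duton') => ok
-- keep scribe(p='/duton/vusnur', c='slepo') => created
-- keep erase(p='/duton/vusnur') => ok
-- keep erase(p='/duton') => ok
-- keep scribe(p='/flarapla', c='drele') => created
-- arith start(x='-10/7') => -10/7
-- stash labels() => [fluplace_ust, gib_iz]
-- keep scanf(p='/') => [flarapla, snusaki/]

Answer: [flarapla, snusaki/]


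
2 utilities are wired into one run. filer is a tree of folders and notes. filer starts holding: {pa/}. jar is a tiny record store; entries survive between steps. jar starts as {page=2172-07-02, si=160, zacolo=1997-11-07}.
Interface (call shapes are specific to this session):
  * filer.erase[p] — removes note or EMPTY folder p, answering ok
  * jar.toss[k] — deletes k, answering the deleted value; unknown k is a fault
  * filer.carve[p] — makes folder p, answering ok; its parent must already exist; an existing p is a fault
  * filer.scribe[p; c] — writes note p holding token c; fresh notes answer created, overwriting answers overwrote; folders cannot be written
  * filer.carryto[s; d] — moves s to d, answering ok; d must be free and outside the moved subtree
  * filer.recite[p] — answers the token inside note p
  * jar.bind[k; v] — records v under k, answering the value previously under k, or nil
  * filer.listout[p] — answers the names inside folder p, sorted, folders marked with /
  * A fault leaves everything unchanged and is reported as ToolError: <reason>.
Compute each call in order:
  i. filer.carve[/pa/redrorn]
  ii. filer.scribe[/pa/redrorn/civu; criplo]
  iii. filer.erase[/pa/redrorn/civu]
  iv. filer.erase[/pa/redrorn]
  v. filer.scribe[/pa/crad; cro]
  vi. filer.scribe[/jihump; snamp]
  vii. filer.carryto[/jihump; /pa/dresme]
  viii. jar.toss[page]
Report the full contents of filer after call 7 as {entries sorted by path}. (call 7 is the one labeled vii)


% filer.carve p='/pa/redrorn'
[out] ok
% filer.scribe p='/pa/redrorn/civu' c='criplo'
[out] created
% filer.erase p='/pa/redrorn/civu'
[out] ok
% filer.erase p='/pa/redrorn'
[out] ok
% filer.scribe p='/pa/crad' c='cro'
[out] created
% filer.scribe p='/jihump' c='snamp'
[out] created
% filer.carryto s='/jihump' d='/pa/dresme'
[out] ok
% jar.toss k='page'
[out] 2172-07-02

Answer: {pa/, pa/crad=cro, pa/dresme=snamp}
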